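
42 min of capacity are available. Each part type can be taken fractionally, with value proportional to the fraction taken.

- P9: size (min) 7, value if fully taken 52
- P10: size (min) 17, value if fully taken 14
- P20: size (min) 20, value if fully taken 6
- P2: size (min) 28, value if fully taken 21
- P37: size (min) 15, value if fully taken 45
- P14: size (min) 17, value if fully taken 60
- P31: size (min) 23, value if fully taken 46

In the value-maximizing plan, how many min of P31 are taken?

Rank by value-to-size ratio: P9 52/7≈7.43, P14 60/17≈3.53, P37 45/15≈3, P31 46/23≈2, P10 14/17≈0.824, P2 21/28≈0.75, P20 6/20≈0.3.
Take all of P9 (7 min, value 52) — 35 min left.
Take all of P14 (17 min, value 60) — 18 min left.
All 15 min of P37 fit (value 45) — 3 remain.
Only 3 min remain; take 3/23 of P31 for value 46×3/23 = 6.

3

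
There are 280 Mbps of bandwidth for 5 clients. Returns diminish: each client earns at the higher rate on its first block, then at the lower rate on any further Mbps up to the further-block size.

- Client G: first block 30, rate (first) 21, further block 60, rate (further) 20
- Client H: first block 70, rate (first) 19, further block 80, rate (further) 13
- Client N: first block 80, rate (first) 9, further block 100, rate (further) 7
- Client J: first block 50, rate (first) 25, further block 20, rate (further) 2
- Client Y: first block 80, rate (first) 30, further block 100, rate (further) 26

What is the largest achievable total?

Rank every tier by rate: Client Y/first 30 > Client Y/second 26 > Client J/first 25 > Client G/first 21 > Client G/second 20 > Client H/first 19 > Client H/second 13 > Client N/first 9 > Client N/second 7 > Client J/second 2.
Client Y/first (30): +80 — 200 left.
Client Y second at 26: fill all 100 — 100 left.
Client J first at 25: fill all 50 — 50 left.
Client G first at 21: fill all 30 — 20 left.
Client G second at 20: only 20 left, fill 20.
Total = 30×80 + 26×100 + 25×50 + 21×30 + 20×20 = 7280.

7280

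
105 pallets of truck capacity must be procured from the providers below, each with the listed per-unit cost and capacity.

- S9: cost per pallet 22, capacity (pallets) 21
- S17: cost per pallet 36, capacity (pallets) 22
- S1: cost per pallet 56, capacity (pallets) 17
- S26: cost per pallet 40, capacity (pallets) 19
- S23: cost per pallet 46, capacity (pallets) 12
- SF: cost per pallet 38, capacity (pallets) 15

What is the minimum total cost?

4032

Fill from the cheapest provider first.
S9 (22): use full 21 — 84 pallets to go.
Take 22 from S17 at 36 — need 62 more.
SF (38): use full 15 — 47 pallets to go.
Take 19 from S26 at 40 — need 28 more.
S23 at 46: take all 12 pallets — 16 still needed.
S1 at 56: take 16 of its 17 — requirement met.
Cost = 21×22 + 22×36 + 15×38 + 19×40 + 12×46 + 16×56 = 4032.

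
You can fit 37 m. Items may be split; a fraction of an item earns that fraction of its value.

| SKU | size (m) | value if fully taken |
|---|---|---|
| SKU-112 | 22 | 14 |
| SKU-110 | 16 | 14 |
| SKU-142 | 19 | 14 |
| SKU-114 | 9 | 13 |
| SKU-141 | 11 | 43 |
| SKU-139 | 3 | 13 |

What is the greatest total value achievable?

Rank by value-to-size ratio: SKU-139 13/3≈4.33, SKU-141 43/11≈3.91, SKU-114 13/9≈1.44, SKU-110 14/16≈0.875, SKU-142 14/19≈0.737, SKU-112 14/22≈0.636.
SKU-139: take in full, 3 m for value 13 → 34 left.
SKU-141: take in full, 11 m for value 43 → 23 left.
All 9 m of SKU-114 fit (value 13) → 14 remain.
Only 14 m remain; take 14/16 of SKU-110 for value 14×14/16 = 12.25.
Total value = 81.25.

81.25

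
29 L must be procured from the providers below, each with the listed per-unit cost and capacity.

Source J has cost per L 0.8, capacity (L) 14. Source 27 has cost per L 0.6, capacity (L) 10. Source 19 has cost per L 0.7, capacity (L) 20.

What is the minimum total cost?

Fill from the cheapest provider first.
Source 27 at 0.6: take all 10 L → 19 still needed.
Take 19 from Source 19 at 0.7 to finish.
Source J: unused.
Cost = 10×0.6 + 19×0.7 = 19.3.

19.3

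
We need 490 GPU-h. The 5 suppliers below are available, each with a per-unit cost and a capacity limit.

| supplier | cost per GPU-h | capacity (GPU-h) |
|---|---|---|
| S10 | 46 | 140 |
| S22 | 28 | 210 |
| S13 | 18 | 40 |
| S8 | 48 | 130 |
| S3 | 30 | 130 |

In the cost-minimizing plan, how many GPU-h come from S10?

Fill from the cheapest supplier first.
Take 40 from S13 at 18 ; need 450 more.
Take 210 from S22 at 28 ; need 240 more.
S3 at 30: take all 130 GPU-h ; 110 still needed.
Take 110 from S10 at 46 to finish.
S8: unused.

110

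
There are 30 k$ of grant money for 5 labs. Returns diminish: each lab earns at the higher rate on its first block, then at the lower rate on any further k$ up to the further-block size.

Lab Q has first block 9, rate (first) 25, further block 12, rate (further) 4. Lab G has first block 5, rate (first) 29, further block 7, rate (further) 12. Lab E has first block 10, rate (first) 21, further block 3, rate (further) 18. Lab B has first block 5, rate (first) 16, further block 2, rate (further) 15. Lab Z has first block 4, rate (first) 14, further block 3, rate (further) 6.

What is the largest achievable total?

682

Treat each block as its own option and order by rate: Lab G/T1 29 > Lab Q/T1 25 > Lab E/T1 21 > Lab E/T2 18 > Lab B/T1 16 > Lab B/T2 15 > Lab Z/T1 14 > Lab G/T2 12 > Lab Z/T2 6 > Lab Q/T2 4.
Lab G/T1 (29): +5 — 25 left.
Lab Q/T1 (25): +9 — 16 left.
Lab E/T1 (21): +10 — 6 left.
Lab E T2 at 18: fill all 3 — 3 left.
Lab B T1 at 16: only 3 left, fill 3.
Total = 29×5 + 25×9 + 21×10 + 18×3 + 16×3 = 682.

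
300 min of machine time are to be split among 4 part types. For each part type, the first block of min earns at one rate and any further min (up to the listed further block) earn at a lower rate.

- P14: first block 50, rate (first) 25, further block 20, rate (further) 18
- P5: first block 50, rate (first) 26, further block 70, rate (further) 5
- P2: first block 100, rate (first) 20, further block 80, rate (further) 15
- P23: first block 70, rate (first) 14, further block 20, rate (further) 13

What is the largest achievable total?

Rank every tier by rate: P5/T1 26 > P14/T1 25 > P2/T1 20 > P14/T2 18 > P2/T2 15 > P23/T1 14 > P23/T2 13 > P5/T2 5.
P5/T1 (26): +50 — 250 left.
Fill P14 T1 block (50 at 25) — 200 left.
Fill P2 T1 block (100 at 20) — 100 left.
Fill P14 T2 block (20 at 18) — 80 left.
Fill P2 T2 block (80 at 15) — 0 left.
Total = 26×50 + 25×50 + 20×100 + 18×20 + 15×80 = 6110.

6110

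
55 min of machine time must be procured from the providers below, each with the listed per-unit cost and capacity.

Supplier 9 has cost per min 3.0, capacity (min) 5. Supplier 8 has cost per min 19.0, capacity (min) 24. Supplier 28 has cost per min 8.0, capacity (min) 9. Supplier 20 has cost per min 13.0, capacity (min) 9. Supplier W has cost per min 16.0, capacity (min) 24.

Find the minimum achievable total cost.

Use providers in increasing cost order.
Supplier 9 (3.0): use full 5 ; 50 min to go.
Supplier 28 (8.0): use full 9 ; 41 min to go.
Take 9 from Supplier 20 at 13.0 ; need 32 more.
Supplier W at 16.0: take all 24 min ; 8 still needed.
Take 8 from Supplier 8 at 19.0 to finish.
Cost = 5×3.0 + 9×8.0 + 9×13.0 + 24×16.0 + 8×19.0 = 740.

740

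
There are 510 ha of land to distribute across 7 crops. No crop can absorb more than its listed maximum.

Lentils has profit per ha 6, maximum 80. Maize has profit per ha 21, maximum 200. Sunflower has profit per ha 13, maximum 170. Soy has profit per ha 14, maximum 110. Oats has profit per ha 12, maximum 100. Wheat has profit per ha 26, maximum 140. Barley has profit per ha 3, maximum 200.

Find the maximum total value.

10160

Order the crops by profit per ha: Wheat 26 > Maize 21 > Soy 14 > Sunflower 13 > Oats 12 > Lentils 6 > Barley 3.
Give Wheat 140 to hit its cap of 140 ; 370 left.
Give Maize 200 to hit its cap of 200 ; 170 left.
Soy: +110 to 110 (cap) ; 60 left.
Sunflower has room for 170 but only 60 remain, so it gets 60.
Total = 21×200 + 13×60 + 14×110 + 26×140 = 10160.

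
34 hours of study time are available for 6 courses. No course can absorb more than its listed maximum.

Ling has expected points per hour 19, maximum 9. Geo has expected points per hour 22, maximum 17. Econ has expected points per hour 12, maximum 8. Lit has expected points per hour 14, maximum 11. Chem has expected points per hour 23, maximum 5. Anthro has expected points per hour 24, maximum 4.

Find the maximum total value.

Rank by expected points per hour: Anthro 24 > Chem 23 > Geo 22 > Ling 19 > Lit 14 > Econ 12.
Give Anthro 4 to hit its cap of 4 ; 30 left.
Chem takes 5 to reach its cap of 5 ; 25 left.
Geo: +17 to 17 (cap) ; 8 left.
Only 8 left; Ling takes them to reach 8.
Total = 19×8 + 22×17 + 23×5 + 24×4 = 737.

737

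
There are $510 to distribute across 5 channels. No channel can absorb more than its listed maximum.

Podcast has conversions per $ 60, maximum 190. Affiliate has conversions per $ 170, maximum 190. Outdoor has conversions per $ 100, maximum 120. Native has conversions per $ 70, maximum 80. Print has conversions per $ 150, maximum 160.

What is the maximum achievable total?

Rank by conversions per $: Affiliate 170 > Print 150 > Outdoor 100 > Native 70 > Podcast 60.
Give Affiliate 190 to hit its cap of 190 → 320 left.
Print takes 160 to reach its cap of 160 → 160 left.
Give Outdoor 120 to hit its cap of 120 → 40 left.
Only 40 left; Native takes them to reach 40.
Total = 170×190 + 100×120 + 70×40 + 150×160 = 71100.

71100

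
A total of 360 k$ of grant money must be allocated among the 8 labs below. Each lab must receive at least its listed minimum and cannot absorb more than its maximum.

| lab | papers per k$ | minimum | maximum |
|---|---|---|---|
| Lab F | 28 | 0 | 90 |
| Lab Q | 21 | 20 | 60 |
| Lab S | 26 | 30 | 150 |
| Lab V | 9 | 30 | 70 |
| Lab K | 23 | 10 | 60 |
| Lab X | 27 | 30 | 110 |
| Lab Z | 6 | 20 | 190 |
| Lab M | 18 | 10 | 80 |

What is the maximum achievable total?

Meeting every minimum uses 0+20+30+30+10+30+20+10 = 150 k$, leaving 210.
Rank by papers per k$: Lab F 28 > Lab X 27 > Lab S 26 > Lab K 23 > Lab Q 21 > Lab M 18 > Lab V 9 > Lab Z 6.
Lab F: +90 to 90 (cap) ; 120 left.
Lab X takes 80 more to reach its cap of 110 ; 40 left.
Only 40 left; Lab S takes them to reach 70.
Total = 28×90 + 21×20 + 26×70 + 9×30 + 23×10 + 27×110 + 6×20 + 18×10 = 8530.

8530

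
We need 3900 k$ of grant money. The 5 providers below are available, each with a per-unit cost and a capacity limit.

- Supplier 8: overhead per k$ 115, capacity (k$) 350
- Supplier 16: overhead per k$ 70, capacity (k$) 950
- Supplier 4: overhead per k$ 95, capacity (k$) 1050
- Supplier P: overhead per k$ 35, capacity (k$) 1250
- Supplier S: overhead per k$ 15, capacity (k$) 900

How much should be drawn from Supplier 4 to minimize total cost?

Fill from the cheapest provider first.
Take 900 from Supplier S at 15 — need 3000 more.
Take 1250 from Supplier P at 35 — need 1750 more.
Take 950 from Supplier 16 at 70 — need 800 more.
Supplier 4 at 95: take 800 of its 1050 — requirement met.
Supplier 8: unused.

800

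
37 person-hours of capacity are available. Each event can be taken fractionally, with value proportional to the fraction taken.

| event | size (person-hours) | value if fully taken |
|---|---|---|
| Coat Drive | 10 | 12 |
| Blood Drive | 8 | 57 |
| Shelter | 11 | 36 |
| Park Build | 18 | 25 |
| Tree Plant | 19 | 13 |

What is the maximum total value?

118

Best value per unit of size first: Blood Drive 57/8≈7.12, Shelter 36/11≈3.27, Park Build 25/18≈1.39, Coat Drive 12/10≈1.2, Tree Plant 13/19≈0.684.
All 8 person-hours of Blood Drive fit (value 57) — 29 remain.
All 11 person-hours of Shelter fit (value 36) — 18 remain.
Park Build: take in full, 18 person-hours for value 25 — 0 left.
Total value = 118.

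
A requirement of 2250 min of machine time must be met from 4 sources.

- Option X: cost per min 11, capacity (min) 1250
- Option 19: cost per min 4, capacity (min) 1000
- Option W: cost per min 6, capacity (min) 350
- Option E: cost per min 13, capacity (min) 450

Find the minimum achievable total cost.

16000

Fill from the cheapest source first.
Option 19 (4): use full 1000 — 1250 min to go.
Option W at 6: take all 350 min — 900 still needed.
Option X (11): take the remaining 900 — done.
Option E: unused.
Cost = 1000×4 + 350×6 + 900×11 = 16000.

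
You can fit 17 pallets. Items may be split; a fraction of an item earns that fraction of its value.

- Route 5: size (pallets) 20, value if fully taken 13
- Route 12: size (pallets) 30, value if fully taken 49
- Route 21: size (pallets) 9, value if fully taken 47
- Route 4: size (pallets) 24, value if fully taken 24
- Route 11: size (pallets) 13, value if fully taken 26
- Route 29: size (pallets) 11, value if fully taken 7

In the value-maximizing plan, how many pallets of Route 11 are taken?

Rank by value-to-size ratio: Route 21 47/9≈5.22, Route 11 26/13≈2, Route 12 49/30≈1.63, Route 4 24/24≈1, Route 5 13/20≈0.65, Route 29 7/11≈0.636.
Route 21: take in full, 9 pallets for value 47 → 8 left.
Only 8 pallets remain; take 8/13 of Route 11 for value 26×8/13 = 16.

8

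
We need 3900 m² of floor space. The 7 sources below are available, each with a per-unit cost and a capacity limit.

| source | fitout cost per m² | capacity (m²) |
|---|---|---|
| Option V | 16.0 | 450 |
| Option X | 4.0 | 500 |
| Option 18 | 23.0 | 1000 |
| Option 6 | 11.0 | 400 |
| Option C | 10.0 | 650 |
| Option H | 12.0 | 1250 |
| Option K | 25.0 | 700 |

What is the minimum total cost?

Fill from the cheapest source first.
Take 500 from Option X at 4.0 → need 3400 more.
Take 650 from Option C at 10.0 → need 2750 more.
Option 6 at 11.0: take all 400 m² → 2350 still needed.
Option H at 12.0: take all 1250 m² → 1100 still needed.
Take 450 from Option V at 16.0 → need 650 more.
Take 650 from Option 18 at 23.0 to finish.
Option K: unused.
Cost = 500×4.0 + 650×10.0 + 400×11.0 + 1250×12.0 + 450×16.0 + 650×23.0 = 50050.

50050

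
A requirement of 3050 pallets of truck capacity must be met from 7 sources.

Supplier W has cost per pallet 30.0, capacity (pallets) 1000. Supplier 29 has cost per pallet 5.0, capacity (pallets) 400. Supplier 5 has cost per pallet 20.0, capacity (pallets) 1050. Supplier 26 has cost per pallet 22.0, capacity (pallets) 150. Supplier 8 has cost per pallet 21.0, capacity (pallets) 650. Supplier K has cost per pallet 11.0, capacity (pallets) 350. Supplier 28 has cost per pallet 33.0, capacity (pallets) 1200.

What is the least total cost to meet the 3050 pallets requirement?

Fill from the cheapest source first.
Take 400 from Supplier 29 at 5.0 ; need 2650 more.
Supplier K (11.0): use full 350 ; 2300 pallets to go.
Supplier 5 (20.0): use full 1050 ; 1250 pallets to go.
Supplier 8 at 21.0: take all 650 pallets ; 600 still needed.
Supplier 26 at 22.0: take all 150 pallets ; 450 still needed.
Supplier W at 30.0: take 450 of its 1000 ; requirement met.
Supplier 28: unused.
Cost = 400×5.0 + 350×11.0 + 1050×20.0 + 650×21.0 + 150×22.0 + 450×30.0 = 57300.

57300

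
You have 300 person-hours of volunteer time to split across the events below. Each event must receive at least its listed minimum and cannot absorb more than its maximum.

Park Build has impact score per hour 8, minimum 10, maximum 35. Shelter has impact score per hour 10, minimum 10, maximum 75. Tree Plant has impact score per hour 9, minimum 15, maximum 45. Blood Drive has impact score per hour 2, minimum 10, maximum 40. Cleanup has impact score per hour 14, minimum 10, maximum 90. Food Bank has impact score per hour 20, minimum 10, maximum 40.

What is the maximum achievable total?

Meeting every minimum uses 10+10+15+10+10+10 = 65 person-hours, leaving 235.
Highest impact score per hour first: Food Bank 20 > Cleanup 14 > Shelter 10 > Tree Plant 9 > Park Build 8 > Blood Drive 2.
Food Bank: +30 to 40 (cap) ; 205 left.
Cleanup: +80 to 90 (cap) ; 125 left.
Shelter: +65 to 75 (cap) ; 60 left.
Tree Plant: +30 to 45 (cap) ; 30 left.
Park Build takes 25 more to reach its cap of 35 ; 5 left.
Only 5 left; Blood Drive takes them to reach 15.
Total = 8×35 + 10×75 + 9×45 + 2×15 + 14×90 + 20×40 = 3525.

3525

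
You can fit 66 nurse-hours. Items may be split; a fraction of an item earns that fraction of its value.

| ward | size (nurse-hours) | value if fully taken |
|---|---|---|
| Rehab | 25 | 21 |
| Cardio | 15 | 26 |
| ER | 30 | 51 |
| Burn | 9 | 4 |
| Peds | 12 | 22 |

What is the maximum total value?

Best value per unit of size first: Peds 22/12≈1.83, Cardio 26/15≈1.73, ER 51/30≈1.7, Rehab 21/25≈0.84, Burn 4/9≈0.444.
Take all of Peds (12 nurse-hours, value 22) → 54 nurse-hours left.
Take all of Cardio (15 nurse-hours, value 26) → 39 nurse-hours left.
Take all of ER (30 nurse-hours, value 51) → 9 nurse-hours left.
Fill the last 9 nurse-hours with part of Rehab: 9/25 of it earns 7.56.
Total value = 106.56.

106.56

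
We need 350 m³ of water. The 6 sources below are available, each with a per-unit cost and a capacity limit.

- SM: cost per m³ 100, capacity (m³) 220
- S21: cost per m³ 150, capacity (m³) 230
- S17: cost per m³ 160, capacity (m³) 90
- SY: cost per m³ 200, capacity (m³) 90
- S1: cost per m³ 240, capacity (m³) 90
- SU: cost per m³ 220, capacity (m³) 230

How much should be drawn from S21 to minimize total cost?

Cheapest first:
Take 220 from SM at 100 → need 130 more.
S21 at 150: take 130 of its 230 → requirement met.
S17, SY, SU, S1: unused.

130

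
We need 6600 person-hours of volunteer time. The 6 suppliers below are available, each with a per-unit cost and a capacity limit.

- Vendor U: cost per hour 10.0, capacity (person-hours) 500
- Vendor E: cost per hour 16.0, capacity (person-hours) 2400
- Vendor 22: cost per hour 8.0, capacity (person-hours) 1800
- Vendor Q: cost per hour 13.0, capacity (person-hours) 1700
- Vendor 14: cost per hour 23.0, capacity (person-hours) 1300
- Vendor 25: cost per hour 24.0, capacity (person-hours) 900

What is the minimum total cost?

Use suppliers in increasing cost order.
Vendor 22 (8.0): use full 1800 — 4800 person-hours to go.
Take 500 from Vendor U at 10.0 — need 4300 more.
Vendor Q at 13.0: take all 1700 person-hours — 2600 still needed.
Vendor E at 16.0: take all 2400 person-hours — 200 still needed.
Vendor 14 at 23.0: take 200 of its 1300 — requirement met.
Vendor 25: unused.
Cost = 1800×8.0 + 500×10.0 + 1700×13.0 + 2400×16.0 + 200×23.0 = 84500.

84500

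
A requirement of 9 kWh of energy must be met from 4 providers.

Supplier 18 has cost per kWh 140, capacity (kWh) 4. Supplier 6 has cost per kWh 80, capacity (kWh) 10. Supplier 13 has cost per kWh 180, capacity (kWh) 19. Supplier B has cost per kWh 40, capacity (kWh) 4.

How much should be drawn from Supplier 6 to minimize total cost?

5

Use providers in increasing cost order.
Take 4 from Supplier B at 40 → need 5 more.
Take 5 from Supplier 6 at 80 to finish.
Supplier 18, Supplier 13: unused.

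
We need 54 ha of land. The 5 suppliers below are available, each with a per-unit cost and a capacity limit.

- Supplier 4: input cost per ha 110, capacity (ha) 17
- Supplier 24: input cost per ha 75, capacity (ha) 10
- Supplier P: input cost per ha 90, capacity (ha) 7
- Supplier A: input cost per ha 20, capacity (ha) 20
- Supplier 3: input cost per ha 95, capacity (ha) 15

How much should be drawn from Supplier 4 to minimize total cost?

Cheapest first:
Supplier A at 20: take all 20 ha ; 34 still needed.
Supplier 24 at 75: take all 10 ha ; 24 still needed.
Supplier P (90): use full 7 ; 17 ha to go.
Supplier 3 (95): use full 15 ; 2 ha to go.
Take 2 from Supplier 4 at 110 to finish.

2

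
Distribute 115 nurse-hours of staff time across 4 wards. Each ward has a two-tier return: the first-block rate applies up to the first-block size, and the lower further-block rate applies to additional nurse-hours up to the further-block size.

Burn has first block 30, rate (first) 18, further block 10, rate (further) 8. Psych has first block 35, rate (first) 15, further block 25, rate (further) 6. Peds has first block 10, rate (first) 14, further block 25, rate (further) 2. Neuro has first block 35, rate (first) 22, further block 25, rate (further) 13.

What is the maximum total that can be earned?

Rank every tier by rate: Neuro/tier1 22 > Burn/tier1 18 > Psych/tier1 15 > Peds/tier1 14 > Neuro/tier2 13 > Burn/tier2 8 > Psych/tier2 6 > Peds/tier2 2.
Fill Neuro tier1 block (35 at 22) ; 80 left.
Burn tier1 at 18: fill all 30 ; 50 left.
Psych tier1 at 15: fill all 35 ; 15 left.
Fill Peds tier1 block (10 at 14) ; 5 left.
5 remain; put them into Neuro tier2 at 13.
Total = 22×35 + 18×30 + 15×35 + 14×10 + 13×5 = 2040.

2040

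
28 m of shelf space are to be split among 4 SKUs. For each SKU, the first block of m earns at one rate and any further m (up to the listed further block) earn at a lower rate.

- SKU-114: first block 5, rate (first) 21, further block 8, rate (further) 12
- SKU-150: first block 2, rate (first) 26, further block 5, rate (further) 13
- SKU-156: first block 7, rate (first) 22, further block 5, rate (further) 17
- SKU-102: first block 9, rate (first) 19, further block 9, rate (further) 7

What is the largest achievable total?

567

Rank every tier by rate: SKU-150/first 26 > SKU-156/first 22 > SKU-114/first 21 > SKU-102/first 19 > SKU-156/second 17 > SKU-150/second 13 > SKU-114/second 12 > SKU-102/second 7.
SKU-150/first (26): +2 → 26 left.
SKU-156/first (22): +7 → 19 left.
SKU-114 first at 21: fill all 5 → 14 left.
Fill SKU-102 first block (9 at 19) → 5 left.
SKU-156 second at 17: fill all 5 → 0 left.
Total = 26×2 + 22×7 + 21×5 + 19×9 + 17×5 = 567.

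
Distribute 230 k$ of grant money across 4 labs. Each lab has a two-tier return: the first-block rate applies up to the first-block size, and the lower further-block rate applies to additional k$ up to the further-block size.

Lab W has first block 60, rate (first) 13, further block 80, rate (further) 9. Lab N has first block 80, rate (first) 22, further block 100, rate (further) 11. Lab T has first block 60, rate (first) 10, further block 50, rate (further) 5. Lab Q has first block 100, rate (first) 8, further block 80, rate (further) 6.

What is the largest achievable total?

3530

Order all 8 blocks by rate: Lab N/T1 22 > Lab W/T1 13 > Lab N/T2 11 > Lab T/T1 10 > Lab W/T2 9 > Lab Q/T1 8 > Lab Q/T2 6 > Lab T/T2 5.
Fill Lab N T1 block (80 at 22) ; 150 left.
Lab W T1 at 13: fill all 60 ; 90 left.
Lab N T2 at 11: only 90 left, fill 90.
Total = 22×80 + 13×60 + 11×90 = 3530.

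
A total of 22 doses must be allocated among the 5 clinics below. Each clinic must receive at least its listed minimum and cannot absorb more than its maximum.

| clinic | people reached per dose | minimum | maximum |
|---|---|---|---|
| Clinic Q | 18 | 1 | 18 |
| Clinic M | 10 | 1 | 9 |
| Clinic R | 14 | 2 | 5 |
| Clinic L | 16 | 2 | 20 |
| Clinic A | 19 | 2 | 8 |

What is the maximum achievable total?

Meeting every minimum uses 1+1+2+2+2 = 8 doses, leaving 14.
Rank by people reached per dose: Clinic A 19 > Clinic Q 18 > Clinic L 16 > Clinic R 14 > Clinic M 10.
Clinic A takes 6 more to reach its cap of 8 → 8 left.
Only 8 left; Clinic Q takes them to reach 9.
Total = 18×9 + 10×1 + 14×2 + 16×2 + 19×8 = 384.

384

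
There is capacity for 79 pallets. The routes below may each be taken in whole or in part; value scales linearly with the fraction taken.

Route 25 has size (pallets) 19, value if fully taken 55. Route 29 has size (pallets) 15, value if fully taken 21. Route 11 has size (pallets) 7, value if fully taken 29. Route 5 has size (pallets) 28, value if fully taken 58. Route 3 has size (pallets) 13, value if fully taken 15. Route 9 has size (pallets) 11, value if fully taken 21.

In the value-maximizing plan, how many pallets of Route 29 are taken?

14

Best value per unit of size first: Route 11 29/7≈4.14, Route 25 55/19≈2.89, Route 5 58/28≈2.07, Route 9 21/11≈1.91, Route 29 21/15≈1.4, Route 3 15/13≈1.15.
All 7 pallets of Route 11 fit (value 29) → 72 remain.
Take all of Route 25 (19 pallets, value 55) → 53 pallets left.
All 28 pallets of Route 5 fit (value 58) → 25 remain.
All 11 pallets of Route 9 fit (value 21) → 14 remain.
14 pallets left: a 14/15 share of Route 29 gives 21×14/15 = 19.6.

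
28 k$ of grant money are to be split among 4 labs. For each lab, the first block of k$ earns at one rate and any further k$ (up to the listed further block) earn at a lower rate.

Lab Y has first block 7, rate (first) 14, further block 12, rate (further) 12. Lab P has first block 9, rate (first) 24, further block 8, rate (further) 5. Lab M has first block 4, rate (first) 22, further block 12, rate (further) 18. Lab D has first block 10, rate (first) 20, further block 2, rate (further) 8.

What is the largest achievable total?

594

Treat each block as its own option and order by rate: Lab P/T1 24 > Lab M/T1 22 > Lab D/T1 20 > Lab M/T2 18 > Lab Y/T1 14 > Lab Y/T2 12 > Lab D/T2 8 > Lab P/T2 5.
Lab P/T1 (24): +9 — 19 left.
Lab M/T1 (22): +4 — 15 left.
Lab D/T1 (20): +10 — 5 left.
5 remain; put them into Lab M T2 at 18.
Total = 24×9 + 22×4 + 20×10 + 18×5 = 594.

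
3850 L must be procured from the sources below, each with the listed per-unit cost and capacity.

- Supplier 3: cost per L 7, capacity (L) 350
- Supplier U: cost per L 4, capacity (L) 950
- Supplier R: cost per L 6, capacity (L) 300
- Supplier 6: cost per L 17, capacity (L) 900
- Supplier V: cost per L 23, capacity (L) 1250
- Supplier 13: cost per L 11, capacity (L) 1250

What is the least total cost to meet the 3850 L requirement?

Cheapest first:
Supplier U (4): use full 950 — 2900 L to go.
Take 300 from Supplier R at 6 — need 2600 more.
Supplier 3 at 7: take all 350 L — 2250 still needed.
Take 1250 from Supplier 13 at 11 — need 1000 more.
Supplier 6 at 17: take all 900 L — 100 still needed.
Supplier V (23): take the remaining 100 — done.
Cost = 950×4 + 300×6 + 350×7 + 1250×11 + 900×17 + 100×23 = 39400.

39400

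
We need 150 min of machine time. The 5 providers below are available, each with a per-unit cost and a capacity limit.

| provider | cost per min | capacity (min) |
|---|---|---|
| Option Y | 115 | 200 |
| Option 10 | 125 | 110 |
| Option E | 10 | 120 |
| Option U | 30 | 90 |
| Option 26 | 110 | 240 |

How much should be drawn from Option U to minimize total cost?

30

Fill from the cheapest provider first.
Option E at 10: take all 120 min — 30 still needed.
Option U (30): take the remaining 30 — done.
Option 26, Option Y, Option 10: unused.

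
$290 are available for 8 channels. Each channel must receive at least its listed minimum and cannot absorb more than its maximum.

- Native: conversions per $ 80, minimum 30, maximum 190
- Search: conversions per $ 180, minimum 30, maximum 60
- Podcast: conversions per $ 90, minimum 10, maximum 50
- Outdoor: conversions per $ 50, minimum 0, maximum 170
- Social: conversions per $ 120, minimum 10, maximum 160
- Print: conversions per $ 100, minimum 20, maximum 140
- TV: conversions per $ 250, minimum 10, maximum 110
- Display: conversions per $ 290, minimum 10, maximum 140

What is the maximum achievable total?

65000

Meeting every minimum uses 30+30+10+0+10+20+10+10 = 120 $, leaving 170.
Rank by conversions per $: Display 290 > TV 250 > Search 180 > Social 120 > Print 100 > Podcast 90 > Native 80 > Outdoor 50.
Give Display 130 more to hit its cap of 140 — 40 left.
TV: +40 (room for 100) → 50. Pool exhausted.
Total = 80×30 + 180×30 + 90×10 + 120×10 + 100×20 + 250×50 + 290×140 = 65000.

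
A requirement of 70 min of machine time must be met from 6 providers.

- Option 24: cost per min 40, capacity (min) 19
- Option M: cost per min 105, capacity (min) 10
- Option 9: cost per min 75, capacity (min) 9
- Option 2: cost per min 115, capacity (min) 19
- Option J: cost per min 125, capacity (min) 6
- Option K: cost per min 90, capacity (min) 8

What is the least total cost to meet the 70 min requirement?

6015

Cheapest first:
Option 24 at 40: take all 19 min ; 51 still needed.
Option 9 (75): use full 9 ; 42 min to go.
Option K (90): use full 8 ; 34 min to go.
Option M at 105: take all 10 min ; 24 still needed.
Option 2 at 115: take all 19 min ; 5 still needed.
Option J (125): take the remaining 5 ; done.
Cost = 19×40 + 9×75 + 8×90 + 10×105 + 19×115 + 5×125 = 6015.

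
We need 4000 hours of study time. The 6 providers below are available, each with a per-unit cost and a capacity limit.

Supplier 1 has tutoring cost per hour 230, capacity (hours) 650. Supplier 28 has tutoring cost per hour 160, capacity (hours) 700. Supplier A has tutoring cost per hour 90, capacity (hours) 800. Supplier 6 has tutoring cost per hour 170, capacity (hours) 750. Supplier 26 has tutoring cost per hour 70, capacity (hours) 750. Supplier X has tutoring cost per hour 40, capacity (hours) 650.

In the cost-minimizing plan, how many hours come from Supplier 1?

Fill from the cheapest provider first.
Supplier X (40): use full 650 → 3350 hours to go.
Take 750 from Supplier 26 at 70 → need 2600 more.
Supplier A at 90: take all 800 hours → 1800 still needed.
Supplier 28 (160): use full 700 → 1100 hours to go.
Supplier 6 at 170: take all 750 hours → 350 still needed.
Supplier 1 (230): take the remaining 350 → done.

350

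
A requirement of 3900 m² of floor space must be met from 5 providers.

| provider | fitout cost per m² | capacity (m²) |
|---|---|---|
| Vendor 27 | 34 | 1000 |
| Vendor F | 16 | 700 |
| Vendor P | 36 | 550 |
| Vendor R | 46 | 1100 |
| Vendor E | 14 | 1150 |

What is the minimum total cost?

104100

Cheapest first:
Vendor E (14): use full 1150 — 2750 m² to go.
Vendor F (16): use full 700 — 2050 m² to go.
Take 1000 from Vendor 27 at 34 — need 1050 more.
Vendor P (36): use full 550 — 500 m² to go.
Take 500 from Vendor R at 46 to finish.
Cost = 1150×14 + 700×16 + 1000×34 + 550×36 + 500×46 = 104100.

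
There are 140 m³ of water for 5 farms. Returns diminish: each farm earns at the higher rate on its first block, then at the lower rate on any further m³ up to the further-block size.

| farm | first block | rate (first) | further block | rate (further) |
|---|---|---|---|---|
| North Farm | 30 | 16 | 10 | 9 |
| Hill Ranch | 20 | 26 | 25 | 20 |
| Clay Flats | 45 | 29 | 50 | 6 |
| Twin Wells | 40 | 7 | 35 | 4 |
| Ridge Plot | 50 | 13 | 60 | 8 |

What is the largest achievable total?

3065

Rank every tier by rate: Clay Flats/T1 29 > Hill Ranch/T1 26 > Hill Ranch/T2 20 > North Farm/T1 16 > Ridge Plot/T1 13 > North Farm/T2 9 > Ridge Plot/T2 8 > Twin Wells/T1 7 > Clay Flats/T2 6 > Twin Wells/T2 4.
Fill Clay Flats T1 block (45 at 29) ; 95 left.
Fill Hill Ranch T1 block (20 at 26) ; 75 left.
Hill Ranch T2 at 20: fill all 25 ; 50 left.
North Farm/T1 (16): +30 ; 20 left.
Ridge Plot T1 at 13: only 20 left, fill 20.
Total = 29×45 + 26×20 + 20×25 + 16×30 + 13×20 = 3065.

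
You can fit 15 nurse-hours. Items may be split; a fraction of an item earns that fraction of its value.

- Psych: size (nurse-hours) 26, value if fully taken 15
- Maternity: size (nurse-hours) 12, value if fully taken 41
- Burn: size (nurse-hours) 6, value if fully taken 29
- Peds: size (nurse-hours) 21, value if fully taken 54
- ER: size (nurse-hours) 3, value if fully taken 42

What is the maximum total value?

Sort by value density: ER 42/3≈14, Burn 29/6≈4.83, Maternity 41/12≈3.42, Peds 54/21≈2.57, Psych 15/26≈0.577.
All 3 nurse-hours of ER fit (value 42) → 12 remain.
Burn: take in full, 6 nurse-hours for value 29 → 6 left.
Only 6 nurse-hours remain; take 6/12 of Maternity for value 41×6/12 = 20.5.
Total value = 91.5.

91.5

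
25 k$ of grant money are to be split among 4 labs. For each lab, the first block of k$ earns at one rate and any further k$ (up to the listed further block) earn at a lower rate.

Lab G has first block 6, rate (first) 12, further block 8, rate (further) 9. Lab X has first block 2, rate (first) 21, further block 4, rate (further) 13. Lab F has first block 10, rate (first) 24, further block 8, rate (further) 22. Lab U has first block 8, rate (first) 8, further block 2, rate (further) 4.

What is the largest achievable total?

Order all 8 blocks by rate: Lab F/first 24 > Lab F/second 22 > Lab X/first 21 > Lab X/second 13 > Lab G/first 12 > Lab G/second 9 > Lab U/first 8 > Lab U/second 4.
Lab F first at 24: fill all 10 → 15 left.
Lab F second at 22: fill all 8 → 7 left.
Lab X/first (21): +2 → 5 left.
Fill Lab X second block (4 at 13) → 1 left.
Lab G/first: +1 of 6 at 12; pool empty.
Total = 24×10 + 22×8 + 21×2 + 13×4 + 12×1 = 522.

522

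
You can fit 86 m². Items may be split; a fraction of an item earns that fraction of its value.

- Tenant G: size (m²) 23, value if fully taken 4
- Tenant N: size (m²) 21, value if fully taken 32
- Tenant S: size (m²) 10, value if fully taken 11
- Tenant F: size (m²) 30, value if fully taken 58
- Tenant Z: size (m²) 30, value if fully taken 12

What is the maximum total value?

Rank by value-to-size ratio: Tenant F 58/30≈1.93, Tenant N 32/21≈1.52, Tenant S 11/10≈1.1, Tenant Z 12/30≈0.4, Tenant G 4/23≈0.174.
Take all of Tenant F (30 m², value 58) — 56 m² left.
Tenant N: take in full, 21 m² for value 32 — 35 left.
Tenant S: take in full, 10 m² for value 11 — 25 left.
25 m² left: a 25/30 share of Tenant Z gives 12×25/30 = 10.
Total value = 111.

111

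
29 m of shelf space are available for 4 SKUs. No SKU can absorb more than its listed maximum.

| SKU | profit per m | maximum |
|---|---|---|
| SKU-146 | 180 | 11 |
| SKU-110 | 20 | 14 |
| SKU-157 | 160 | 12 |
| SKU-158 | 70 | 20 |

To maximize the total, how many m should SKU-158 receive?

Order the SKUs by profit per m: SKU-146 180 > SKU-157 160 > SKU-158 70 > SKU-110 20.
SKU-146 takes 11 to reach its cap of 11 ; 18 left.
SKU-157: +12 to 12 (cap) ; 6 left.
SKU-158 has room for 20 but only 6 remain, so it gets 6.

6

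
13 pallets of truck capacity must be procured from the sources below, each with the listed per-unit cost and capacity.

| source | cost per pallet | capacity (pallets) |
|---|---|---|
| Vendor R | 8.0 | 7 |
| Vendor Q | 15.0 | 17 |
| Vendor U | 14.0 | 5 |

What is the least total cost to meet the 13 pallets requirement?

141

Cheapest first:
Vendor R (8.0): use full 7 ; 6 pallets to go.
Take 5 from Vendor U at 14.0 ; need 1 more.
Vendor Q (15.0): take the remaining 1 ; done.
Cost = 7×8.0 + 5×14.0 + 1×15.0 = 141.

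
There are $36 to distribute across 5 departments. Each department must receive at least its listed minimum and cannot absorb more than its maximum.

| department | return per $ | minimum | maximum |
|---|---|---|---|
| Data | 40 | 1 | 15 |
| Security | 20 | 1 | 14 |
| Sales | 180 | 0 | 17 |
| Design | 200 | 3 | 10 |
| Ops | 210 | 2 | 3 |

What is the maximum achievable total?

5910

Meeting every minimum uses 1+1+0+3+2 = 7 $, leaving 29.
Rank by return per $: Ops 210 > Design 200 > Sales 180 > Data 40 > Security 20.
Give Ops 1 more to hit its cap of 3 → 28 left.
Give Design 7 more to hit its cap of 10 → 21 left.
Sales takes 17 more to reach its cap of 17 → 4 left.
Data has room for 14 more but only 4 remain, so it gets 5.
Total = 40×5 + 20×1 + 180×17 + 200×10 + 210×3 = 5910.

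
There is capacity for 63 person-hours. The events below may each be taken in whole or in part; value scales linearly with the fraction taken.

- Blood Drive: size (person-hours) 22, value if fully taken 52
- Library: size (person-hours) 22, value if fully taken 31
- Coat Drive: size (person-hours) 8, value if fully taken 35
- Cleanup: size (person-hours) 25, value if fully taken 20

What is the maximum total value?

Rank by value-to-size ratio: Coat Drive 35/8≈4.38, Blood Drive 52/22≈2.36, Library 31/22≈1.41, Cleanup 20/25≈0.8.
Take all of Coat Drive (8 person-hours, value 35) → 55 person-hours left.
Take all of Blood Drive (22 person-hours, value 52) → 33 person-hours left.
All 22 person-hours of Library fit (value 31) → 11 remain.
Fill the last 11 person-hours with part of Cleanup: 11/25 of it earns 8.8.
Total value = 126.8.

126.8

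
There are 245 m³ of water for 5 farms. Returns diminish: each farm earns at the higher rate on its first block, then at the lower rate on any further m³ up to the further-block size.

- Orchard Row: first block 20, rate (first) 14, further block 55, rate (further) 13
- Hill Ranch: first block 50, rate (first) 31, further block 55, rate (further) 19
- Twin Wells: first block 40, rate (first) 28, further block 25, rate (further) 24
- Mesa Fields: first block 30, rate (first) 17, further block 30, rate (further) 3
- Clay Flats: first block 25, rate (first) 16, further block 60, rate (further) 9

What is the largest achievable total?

5505

Rank every tier by rate: Hill Ranch/T1 31 > Twin Wells/T1 28 > Twin Wells/T2 24 > Hill Ranch/T2 19 > Mesa Fields/T1 17 > Clay Flats/T1 16 > Orchard Row/T1 14 > Orchard Row/T2 13 > Clay Flats/T2 9 > Mesa Fields/T2 3.
Hill Ranch T1 at 31: fill all 50 — 195 left.
Twin Wells/T1 (28): +40 — 155 left.
Fill Twin Wells T2 block (25 at 24) — 130 left.
Hill Ranch/T2 (19): +55 — 75 left.
Mesa Fields T1 at 17: fill all 30 — 45 left.
Clay Flats/T1 (16): +25 — 20 left.
Fill Orchard Row T1 block (20 at 14) — 0 left.
Total = 31×50 + 28×40 + 24×25 + 19×55 + 17×30 + 16×25 + 14×20 = 5505.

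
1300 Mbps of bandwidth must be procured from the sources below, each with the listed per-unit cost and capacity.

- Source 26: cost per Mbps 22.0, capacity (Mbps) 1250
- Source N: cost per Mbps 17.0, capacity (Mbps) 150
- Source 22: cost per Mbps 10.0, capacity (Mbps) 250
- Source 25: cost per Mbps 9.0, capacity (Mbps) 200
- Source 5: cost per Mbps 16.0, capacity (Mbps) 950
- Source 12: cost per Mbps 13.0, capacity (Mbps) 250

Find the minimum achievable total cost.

17150

Use sources in increasing cost order.
Source 25 (9.0): use full 200 ; 1100 Mbps to go.
Source 22 at 10.0: take all 250 Mbps ; 850 still needed.
Source 12 (13.0): use full 250 ; 600 Mbps to go.
Take 600 from Source 5 at 16.0 to finish.
Source N, Source 26: unused.
Cost = 200×9.0 + 250×10.0 + 250×13.0 + 600×16.0 = 17150.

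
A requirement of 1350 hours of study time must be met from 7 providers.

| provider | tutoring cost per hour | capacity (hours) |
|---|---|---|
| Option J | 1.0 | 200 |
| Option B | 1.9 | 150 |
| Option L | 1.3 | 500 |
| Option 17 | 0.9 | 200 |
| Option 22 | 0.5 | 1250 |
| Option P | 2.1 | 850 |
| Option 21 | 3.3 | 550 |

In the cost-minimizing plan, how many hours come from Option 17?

Use providers in increasing cost order.
Option 22 at 0.5: take all 1250 hours — 100 still needed.
Take 100 from Option 17 at 0.9 to finish.
Option J, Option L, Option B, Option P, Option 21: unused.

100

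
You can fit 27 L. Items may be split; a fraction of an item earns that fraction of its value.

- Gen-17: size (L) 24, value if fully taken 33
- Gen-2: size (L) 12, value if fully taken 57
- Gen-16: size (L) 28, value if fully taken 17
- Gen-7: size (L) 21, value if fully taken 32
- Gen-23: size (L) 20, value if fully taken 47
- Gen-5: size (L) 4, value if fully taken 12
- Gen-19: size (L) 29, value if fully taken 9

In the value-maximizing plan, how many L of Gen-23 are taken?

Rank by value-to-size ratio: Gen-2 57/12≈4.75, Gen-5 12/4≈3, Gen-23 47/20≈2.35, Gen-7 32/21≈1.52, Gen-17 33/24≈1.38, Gen-16 17/28≈0.607, Gen-19 9/29≈0.31.
All 12 L of Gen-2 fit (value 57) ; 15 remain.
Take all of Gen-5 (4 L, value 12) ; 11 L left.
11 L left: a 11/20 share of Gen-23 gives 47×11/20 = 25.85.

11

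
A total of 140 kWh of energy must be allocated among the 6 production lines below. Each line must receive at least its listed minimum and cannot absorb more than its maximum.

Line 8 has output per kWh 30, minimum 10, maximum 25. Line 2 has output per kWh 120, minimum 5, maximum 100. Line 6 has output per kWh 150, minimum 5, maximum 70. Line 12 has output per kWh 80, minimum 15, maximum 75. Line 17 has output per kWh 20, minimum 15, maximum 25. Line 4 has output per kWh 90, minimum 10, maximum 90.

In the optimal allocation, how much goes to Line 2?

Meeting every minimum uses 10+5+5+15+15+10 = 60 kWh, leaving 80.
Rank by output per kWh: Line 6 150 > Line 2 120 > Line 4 90 > Line 12 80 > Line 8 30 > Line 17 20.
Line 6: +65 to 70 (cap) — 15 left.
Line 2 has room for 95 more but only 15 remain, so it gets 20.

20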